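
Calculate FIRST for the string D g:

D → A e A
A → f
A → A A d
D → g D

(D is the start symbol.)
FIRST sets of the non-terminals involved (from the grammar, by fixed-point iteration):
  FIRST(D) = { 'f', 'g' }

To compute FIRST(D g), process the symbols left to right:
Symbol D is a non-terminal. Add FIRST(D) \ {ε} = { 'f', 'g' }
D is not nullable (ε ∉ FIRST(D)), so stop here.
FIRST(D g) = { 'f', 'g' }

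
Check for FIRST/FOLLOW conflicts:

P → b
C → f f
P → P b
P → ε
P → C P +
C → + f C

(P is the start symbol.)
Yes. P → b with FOLLOW(P) on { 'b' }; P → P b with FOLLOW(P) on { '+', 'b' }; P → C P '+' with FOLLOW(P) on { '+' }

A FIRST/FOLLOW conflict occurs when a non-terminal N has a nullable alternative N → β (β ⇒* ε) and another alternative N → α with FIRST(α) ∩ FOLLOW(N) ≠ ∅: on such a lookahead the parser cannot decide between expanding α and letting N vanish via β.

Nullable non-terminals: P.
FIRST sets used below: FIRST(P) = { '+', 'b', 'f', ε }, FIRST(C) = { '+', 'f' }

P: nullable alternative(s) P → ε; FOLLOW(P) = { $, '+', 'b' }
  P → b: FIRST \ {ε} = { 'b' } — overlaps FOLLOW(P) on { 'b' }: CONFLICT
  P → P b: FIRST \ {ε} = { '+', 'b', 'f' } — overlaps FOLLOW(P) on { '+', 'b' }: CONFLICT
  P → ε: FIRST \ {ε} = { } — this is the only nullable alternative, skip
  P → C P +: FIRST \ {ε} = { '+', 'f' } — overlaps FOLLOW(P) on { '+' }: CONFLICT

C has no nullable alternative, so no FIRST/FOLLOW check is needed there.

So the grammar has 3 FIRST/FOLLOW conflicts (marked CONFLICT above).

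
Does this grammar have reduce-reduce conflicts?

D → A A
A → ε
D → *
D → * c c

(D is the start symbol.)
Augment with D' → D and build the canonical LR(0) collection (I0 = CLOSURE({[D' → . D]}), then GOTO on every symbol after a dot until no new states appear). It has 7 states:
  I0: { [A → .], [D → . * c c], [D → . *], [D → . A A], [D' → . D] }  — shift, reduce
  I1: { [D → * . c c], [D → * .] }  — shift, reduce
  I2: { [A → .], [D → A . A] }  — reduce
  I3: { [D' → D .] }  — accept
  I4: { [D → A A .] }  — reduce
  I5: { [D → * c . c] }  — shift
  I6: { [D → * c c .] }  — reduce

No state contains more than one complete item.

Answer: No reduce-reduce conflicts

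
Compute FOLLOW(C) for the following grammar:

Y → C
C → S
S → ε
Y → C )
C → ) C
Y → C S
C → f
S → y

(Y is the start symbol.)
In Y → C: C is at the end, add FOLLOW(Y)
In Y → C ): C is followed by ')', add FIRST(')') \ {ε} = { ')' }
In C → ) C: C is at the end; this adds FOLLOW(C) to itself — nothing new
In Y → C S: C is followed by S, add FIRST(S) \ {ε} = { 'y' }
  S is nullable, so also add FOLLOW(Y)

The FOLLOW sets referred to above (computed the same way, to a fixed point):
  FOLLOW(Y) = { $ }

Taking the union: FOLLOW(C) = { $, ')', 'y' }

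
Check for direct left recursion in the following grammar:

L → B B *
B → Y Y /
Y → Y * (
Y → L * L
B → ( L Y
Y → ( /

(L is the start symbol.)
Direct left recursion occurs when N → N α for some non-terminal N (the right-hand side begins with the left-hand side itself).

L → B B *: starts with B
B → Y Y /: starts with Y
Y → Y * (: LEFT RECURSIVE (starts with Y)
Y → L * L: starts with L
B → ( L Y: starts with '('
Y → ( /: starts with '('

The grammar has direct left recursion on: Y.

Answer: Yes, Y is left-recursive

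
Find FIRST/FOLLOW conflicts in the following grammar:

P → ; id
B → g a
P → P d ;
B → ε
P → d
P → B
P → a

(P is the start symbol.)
Nullable non-terminals: B, P.
FIRST sets used below: FIRST(P) = { ';', 'a', 'd', 'g', ε }, FIRST(B) = { 'g', ε }

B: nullable alternative(s) B → ε; FOLLOW(B) = { $, 'd' }
  B → g a: FIRST \ {ε} = { 'g' } — disjoint from FOLLOW(B)
  B → ε: FIRST \ {ε} = { } — this is the only nullable alternative, skip

P: nullable alternative(s) P → B; FOLLOW(P) = { $, 'd' }
  P → ; id: FIRST \ {ε} = { ';' } — disjoint from FOLLOW(P)
  P → P d ;: FIRST \ {ε} = { ';', 'a', 'd', 'g' } — overlaps FOLLOW(P) on { 'd' }: CONFLICT
  P → d: FIRST \ {ε} = { 'd' } — overlaps FOLLOW(P) on { 'd' }: CONFLICT
  P → B: FIRST \ {ε} = { 'g' } — this is the only nullable alternative, skip
  P → a: FIRST \ {ε} = { 'a' } — disjoint from FOLLOW(P)

So the grammar has 2 FIRST/FOLLOW conflicts (marked CONFLICT above).

Answer: Yes. P → P d ';' with FOLLOW(P) on { 'd' }; P → d with FOLLOW(P) on { 'd' }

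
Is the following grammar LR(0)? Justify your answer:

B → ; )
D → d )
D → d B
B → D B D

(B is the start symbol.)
A grammar is LR(0) if no state in the canonical LR(0) collection has:
  - both a shift item (dot before a terminal) and a complete item (shift-reduce conflict), or
  - two or more complete items (reduce-reduce conflict; the accept item [B' → B .] counts as a complete item here).

Augment with B' → B and build the canonical LR(0) collection (I0 = CLOSURE({[B' → . B]}), then GOTO on every symbol after a dot until no new states appear). It has 10 states:
  I0: { [B → . ; )], [B → . D B D], [B' → . B], [D → . d )], [D → . d B] }  — shift
  I1: { [B → ; . )] }  — shift
  I2: { [B' → B .] }  — accept
  I3: { [B → . ; )], [B → . D B D], [B → D . B D], [D → . d )], [D → . d B] }  — shift
  I4: { [B → . ; )], [B → . D B D], [D → . d )], [D → . d B], [D → d . )], [D → d . B] }  — shift
  I5: { [D → d ) .] }  — reduce
  I6: { [D → d B .] }  — reduce
  I7: { [B → D B . D], [D → . d )], [D → . d B] }  — shift
  I8: { [B → D B D .] }  — reduce
  I9: { [B → ; ) .] }  — reduce

Every state is either a pure shift/goto state or contains exactly one complete item and nothing to shift — no conflicts. The grammar is LR(0).

Answer: Yes, the grammar is LR(0)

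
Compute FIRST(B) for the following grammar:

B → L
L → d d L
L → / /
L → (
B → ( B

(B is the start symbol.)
{ '(', '/', 'd' }

FIRST sets of the other non-terminals involved (by the same procedure, iterated to a fixed point):
  FIRST(L) = { '(', '/', 'd' }

From B → L:
  - L is a non-terminal: add FIRST(L) \ {ε} = { '(', '/', 'd' }
    L is not nullable, so stop
From B → ( B:
  - '(' is a terminal: add '(' and stop

Collecting: FIRST(B) = { '(', '/', 'd' }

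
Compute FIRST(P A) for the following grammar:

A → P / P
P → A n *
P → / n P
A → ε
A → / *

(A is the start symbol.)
FIRST sets of the non-terminals involved (from the grammar, by fixed-point iteration):
  FIRST(P) = { '/', 'n' }

To compute FIRST(P A), process the symbols left to right:
Symbol P is a non-terminal. Add FIRST(P) \ {ε} = { '/', 'n' }
P is not nullable (ε ∉ FIRST(P)), so stop here.
FIRST(P A) = { '/', 'n' }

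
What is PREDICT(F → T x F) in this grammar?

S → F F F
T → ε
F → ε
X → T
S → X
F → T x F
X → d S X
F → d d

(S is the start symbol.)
PREDICT(F → T x F) = (FIRST(RHS) \ {ε}) ∪ (FOLLOW(F) if ε ∈ FIRST(RHS), i.e. RHS ⇒* ε)
FIRST(T) = { ε }
FIRST(T x F) = { 'x' }
ε ∉ FIRST(T x F), so FOLLOW(F) is not added.
PREDICT(F → T x F) = { 'x' }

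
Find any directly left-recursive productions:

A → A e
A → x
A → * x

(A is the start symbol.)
Yes, A is left-recursive

Direct left recursion occurs when N → N α for some non-terminal N (the right-hand side begins with the left-hand side itself).

A → A e: LEFT RECURSIVE (starts with A)
A → x: starts with x
A → * x: starts with '*'

The grammar has direct left recursion on: A.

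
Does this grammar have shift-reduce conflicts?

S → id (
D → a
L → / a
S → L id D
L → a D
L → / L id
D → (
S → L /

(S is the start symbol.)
Yes — I14: [L → / a .] vs [D → . (]

A shift-reduce conflict occurs when an LR(0) state has both:
  - a complete (reduce) item [A → α .] (dot at the end), and
  - a shift item [B → β . c γ] (dot before a terminal).

Augment with S' → S and build the canonical LR(0) collection (I0 = CLOSURE({[S' → . S]}), then GOTO on every symbol after a dot until no new states appear). It has 16 states:
  I0: { [L → . / L id], [L → . / a], [L → . a D], [S → . L /], [S → . L id D], [S → . id (], [S' → . S] }  — shift
  I1: { [L → . / L id], [L → . / a], [L → . a D], [L → / . L id], [L → / . a] }  — shift
  I2: { [S → L . /], [S → L . id D] }  — shift
  I3: { [S' → S .] }  — accept
  I4: { [D → . (], [D → . a], [L → a . D] }  — shift
  I5: { [S → id . (] }  — shift
  I6: { [S → id ( .] }  — reduce
  I7: { [D → ( .] }  — reduce
  I8: { [L → a D .] }  — reduce
  I9: { [D → a .] }  — reduce
  I10: { [S → L / .] }  — reduce
  I11: { [D → . (], [D → . a], [S → L id . D] }  — shift
  I12: { [S → L id D .] }  — reduce
  I13: { [L → / L . id] }  — shift
  I14: { [D → . (], [D → . a], [L → / a .], [L → a . D] }  — shift, reduce
  I15: { [L → / L id .] }  — reduce

I14 contains reduce item [L → / a .] and shift items [D → . (], [D → . a] — shift-reduce conflict.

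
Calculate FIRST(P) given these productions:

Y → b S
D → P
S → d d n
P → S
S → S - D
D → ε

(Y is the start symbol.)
FIRST sets of the other non-terminals involved (by the same procedure, iterated to a fixed point):
  FIRST(S) = { 'd' }

From P → S:
  - S is a non-terminal: add FIRST(S) \ {ε} = { 'd' }
    S is not nullable, so stop

Collecting: FIRST(P) = { 'd' }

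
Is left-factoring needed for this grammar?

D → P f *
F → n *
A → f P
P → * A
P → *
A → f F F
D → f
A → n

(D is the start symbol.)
Left-factoring is needed when two productions for the same non-terminal
share a common prefix on the right-hand side.

Productions for D:
  D → P f *
  D → f
Productions for A:
  A → f P
  A → f F F
  A → n
Productions for P:
  P → * A
  P → *

Found common prefix 'f' in productions for A
Found common prefix '*' in productions for P

Answer: Yes, A has productions with common prefix 'f'; P has productions with common prefix '*'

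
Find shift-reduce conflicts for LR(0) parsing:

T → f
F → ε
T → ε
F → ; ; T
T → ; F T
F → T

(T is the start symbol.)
Yes — I0: [T → .] vs [T → . ; F T]; I1: [F → .] vs [F → . ; ; T]; I4: [F → .] vs [F → . ; ; T]; I5: [T → .] vs [T → . ; F T]; I8: [F → .] vs [F → . ; ; T]

A shift-reduce conflict occurs when an LR(0) state has both:
  - a complete (reduce) item [A → α .] (dot at the end), and
  - a shift item [B → β . c γ] (dot before a terminal).

Augment with T' → T and build the canonical LR(0) collection (I0 = CLOSURE({[T' → . T]}), then GOTO on every symbol after a dot until no new states appear). It has 10 states:
  I0: { [T → . ; F T], [T → . f], [T → .], [T' → . T] }  — shift, reduce
  I1: { [F → . ; ; T], [F → . T], [F → .], [T → . ; F T], [T → . f], [T → .], [T → ; . F T] }  — shift, 2 reduces
  I2: { [T' → T .] }  — accept
  I3: { [T → f .] }  — reduce
  I4: { [F → . ; ; T], [F → . T], [F → .], [F → ; . ; T], [T → . ; F T], [T → . f], [T → .], [T → ; . F T] }  — shift, 2 reduces
  I5: { [T → . ; F T], [T → . f], [T → .], [T → ; F . T] }  — shift, reduce
  I6: { [F → T .] }  — reduce
  I7: { [T → ; F T .] }  — reduce
  I8: { [F → . ; ; T], [F → . T], [F → .], [F → ; . ; T], [F → ; ; . T], [T → . ; F T], [T → . f], [T → .], [T → ; . F T] }  — shift, 2 reduces
  I9: { [F → ; ; T .], [F → T .] }  — 2 reduces

I0 contains reduce item [T → .] and shift items [T → . ; F T], [T → . f] — shift-reduce conflict.
I1 contains reduce items [F → .], [T → .] and shift items [F → . ; ; T], [T → . ; F T], [T → . f] — shift-reduce conflict.
I4 contains reduce items [F → .], [T → .] and shift items [F → . ; ; T], [F → ; . ; T], [T → . ; F T], [T → . f] — shift-reduce conflict.
I5 contains reduce item [T → .] and shift items [T → . ; F T], [T → . f] — shift-reduce conflict.
I8 contains reduce items [F → .], [T → .] and shift items [F → . ; ; T], [F → ; . ; T], [T → . ; F T], [T → . f] — shift-reduce conflict.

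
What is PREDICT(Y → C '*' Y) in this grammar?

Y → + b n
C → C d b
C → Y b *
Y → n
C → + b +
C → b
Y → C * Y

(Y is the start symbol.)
PREDICT(Y → C '*' Y) = (FIRST(RHS) \ {ε}) ∪ (FOLLOW(Y) if ε ∈ FIRST(RHS), i.e. RHS ⇒* ε)
FIRST(C) = { '+', 'b', 'n' }
FIRST(C '*' Y) = { '+', 'b', 'n' }
ε ∉ FIRST(C '*' Y), so FOLLOW(Y) is not added.
PREDICT(Y → C '*' Y) = { '+', 'b', 'n' }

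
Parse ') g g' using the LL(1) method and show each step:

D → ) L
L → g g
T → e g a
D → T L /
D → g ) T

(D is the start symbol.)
LL(1) parsing maintains a stack (initially the start symbol over $) and the input. At each step: if the stack top is a terminal, match it against the current input token; if it is a non-terminal N, replace it with the RHS of M[N, lookahead] (the unique production whose predict set contains the lookahead).

Stack is shown with the top on the left.

Stack  Input    Action
----------------------
D $    ) g g $  output D → ) L
) L $  ) g g $  match ')'
L $    g g $    output L → g g
g g $  g g $    match 'g'
g $    g $      match 'g'
$      $        accept

The string is accepted.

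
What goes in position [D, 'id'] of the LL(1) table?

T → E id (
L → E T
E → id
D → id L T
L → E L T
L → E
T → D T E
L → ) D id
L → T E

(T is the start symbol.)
D → id L T

To find M[D, 'id'], we find productions for D where 'id' is in the predict set (PREDICT(N → α) = (FIRST(α) \ {ε}) ∪ (FOLLOW(N) if α ⇒* ε)).

D → id L T: PREDICT = { 'id' }
  'id' is in predict set, so this production goes in M[D, 'id']

M[D, 'id'] = D → id L T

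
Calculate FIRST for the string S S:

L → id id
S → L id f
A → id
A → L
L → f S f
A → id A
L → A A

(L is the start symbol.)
FIRST sets of the non-terminals involved (from the grammar, by fixed-point iteration):
  FIRST(S) = { 'f', 'id' }

To compute FIRST(S S), process the symbols left to right:
Symbol S is a non-terminal. Add FIRST(S) \ {ε} = { 'f', 'id' }
S is not nullable (ε ∉ FIRST(S)), so stop here.
FIRST(S S) = { 'f', 'id' }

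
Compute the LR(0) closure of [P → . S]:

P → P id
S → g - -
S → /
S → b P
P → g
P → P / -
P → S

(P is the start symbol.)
Start with: [P → . S]
  [P → . S] has the dot before S: add [S → . g - -], [S → . /], [S → . b P]
No further items can be added.

CLOSURE = { [P → . S], [S → . /], [S → . b P], [S → . g - -] }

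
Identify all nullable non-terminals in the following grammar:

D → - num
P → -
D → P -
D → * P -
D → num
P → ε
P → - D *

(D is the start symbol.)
{ 'P' }

A non-terminal is nullable if it can derive ε (the empty string): either it has an ε-production, or it has a production whose right-hand side consists entirely of nullable non-terminals.

ε-productions: P → ε
So P is immediately nullable.
No further non-terminal can be added: every production for the remaining non-terminals contains a terminal or a non-nullable non-terminal.
Nullable = { 'P' }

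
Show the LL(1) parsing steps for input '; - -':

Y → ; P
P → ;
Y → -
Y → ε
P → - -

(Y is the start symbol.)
Stack is shown with the top on the left.

Stack  Input    Action
----------------------
Y $    ; - - $  output Y → ; P
; P $  ; - - $  match ';'
P $    - - $    output P → - -
- - $  - - $    match '-'
- $    - $      match '-'
$      $        accept

The string is accepted.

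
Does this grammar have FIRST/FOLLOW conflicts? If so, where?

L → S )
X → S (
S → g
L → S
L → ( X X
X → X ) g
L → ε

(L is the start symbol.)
No FIRST/FOLLOW conflicts.

Nullable non-terminals: L.
FIRST sets used below: FIRST(S) = { 'g' }

L: nullable alternative(s) L → ε; FOLLOW(L) = { $ }
  L → S ): FIRST \ {ε} = { 'g' } — disjoint from FOLLOW(L)
  L → S: FIRST \ {ε} = { 'g' } — disjoint from FOLLOW(L)
  L → ( X X: FIRST \ {ε} = { '(' } — disjoint from FOLLOW(L)
  L → ε: FIRST \ {ε} = { } — this is the only nullable alternative, skip

S, X have no nullable alternative, so no FIRST/FOLLOW check is needed there.

No FIRST/FOLLOW conflicts found.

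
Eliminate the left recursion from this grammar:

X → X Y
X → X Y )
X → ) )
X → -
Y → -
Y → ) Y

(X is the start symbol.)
X → ) ) X'
X → - X'
X' → Y X'
X' → Y ) X'
X' → ε
Y → -
Y → ) Y

X is directly left-recursive. The standard transformation for
  A → A α₁ | ... | A α_m | β₁ | ... | β_n
is
  A  → β₁ A' | ... | β_n A'
  A' → α₁ A' | ... | α_m A' | ε

X → ) ) becomes X → ) ) X'
X → - becomes X → - X'
X → X Y becomes X' → Y X'
X → X Y ) becomes X' → Y ) X'
Add X' → ε

Productions for other non-terminals are unchanged:
  Y → -
  Y → ) Y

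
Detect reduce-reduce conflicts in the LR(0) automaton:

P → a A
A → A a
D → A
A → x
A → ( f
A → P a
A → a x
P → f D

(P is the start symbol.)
Yes — I11: [A → a x .] vs [A → x .]

A reduce-reduce conflict occurs when an LR(0) state has two complete items [A → α .] and [B → β .] — both call for a reduction, and with no lookahead the parser cannot choose between them.

Augment with P' → P and build the canonical LR(0) collection (I0 = CLOSURE({[P' → . P]}), then GOTO on every symbol after a dot until no new states appear). It has 15 states:
  I0: { [P → . a A], [P → . f D], [P' → . P] }  — shift
  I1: { [P' → P .] }  — accept
  I2: { [A → . ( f], [A → . A a], [A → . P a], [A → . a x], [A → . x], [P → . a A], [P → . f D], [P → a . A] }  — shift
  I3: { [A → . ( f], [A → . A a], [A → . P a], [A → . a x], [A → . x], [D → . A], [P → . a A], [P → . f D], [P → f . D] }  — shift
  I4: { [A → ( . f] }  — shift
  I5: { [A → A . a], [D → A .] }  — shift, reduce
  I6: { [P → f D .] }  — reduce
  I7: { [A → P . a] }  — shift
  I8: { [A → . ( f], [A → . A a], [A → . P a], [A → . a x], [A → . x], [A → a . x], [P → . a A], [P → . f D], [P → a . A] }  — shift
  I9: { [A → x .] }  — reduce
  I10: { [A → A . a], [P → a A .] }  — shift, reduce
  I11: { [A → a x .], [A → x .] }  — 2 reduces
  I12: { [A → A a .] }  — reduce
  I13: { [A → P a .] }  — reduce
  I14: { [A → ( f .] }  — reduce

I11 contains complete items [A → a x .], [A → x .] — reduce-reduce conflict.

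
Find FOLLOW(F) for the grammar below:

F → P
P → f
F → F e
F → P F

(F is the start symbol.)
{ $, 'e' }

To compute FOLLOW(F), find every occurrence of F on a right-hand side N → α F β: add FIRST(β) \ {ε}, and if β is empty or nullable also add FOLLOW(N). Iterate to a fixed point.

F is the start symbol, so $ ∈ FOLLOW(F).
In F → F e: F is followed by e, add FIRST(e) \ {ε} = { 'e' }
In F → P F: F is at the end; this adds FOLLOW(F) to itself — nothing new

Taking the union: FOLLOW(F) = { $, 'e' }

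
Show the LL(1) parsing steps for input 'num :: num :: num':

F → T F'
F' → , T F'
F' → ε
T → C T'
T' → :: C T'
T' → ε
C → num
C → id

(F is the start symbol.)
Stack is shown with the top on the left.

Stack         Input                Action
-----------------------------------------
F $           num :: num :: num $  output F → T F'
T F' $        num :: num :: num $  output T → C T'
C T' F' $     num :: num :: num $  output C → num
num T' F' $   num :: num :: num $  match 'num'
T' F' $       :: num :: num $      output T' → :: C T'
:: C T' F' $  :: num :: num $      match '::'
C T' F' $     num :: num $         output C → num
num T' F' $   num :: num $         match 'num'
T' F' $       :: num $             output T' → :: C T'
:: C T' F' $  :: num $             match '::'
C T' F' $     num $                output C → num
num T' F' $   num $                match 'num'
T' F' $       $                    output T' → ε
F' $          $                    output F' → ε
$             $                    accept

The string is accepted.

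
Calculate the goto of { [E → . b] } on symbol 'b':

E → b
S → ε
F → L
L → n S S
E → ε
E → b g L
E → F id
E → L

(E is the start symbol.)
GOTO(I, 'b') = CLOSURE({ [A → αX.β] : [A → α.Xβ] ∈ I, X = 'b' })

Items with dot before 'b', with the dot advanced:
  [E → . b] → [E → b .]
Closure adds nothing (no advanced item has the dot before a non-terminal).

GOTO = { [E → b .] }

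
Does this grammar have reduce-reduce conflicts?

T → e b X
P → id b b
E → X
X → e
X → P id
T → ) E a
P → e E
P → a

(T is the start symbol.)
A reduce-reduce conflict occurs when an LR(0) state has two complete items [A → α .] and [B → β .] — both call for a reduction, and with no lookahead the parser cannot choose between them.

Augment with T' → T and build the canonical LR(0) collection (I0 = CLOSURE({[T' → . T]}), then GOTO on every symbol after a dot until no new states appear). It has 17 states:
  I0: { [T → . ) E a], [T → . e b X], [T' → . T] }  — shift
  I1: { [E → . X], [P → . a], [P → . e E], [P → . id b b], [T → ) . E a], [X → . P id], [X → . e] }  — shift
  I2: { [T' → T .] }  — accept
  I3: { [T → e . b X] }  — shift
  I4: { [P → . a], [P → . e E], [P → . id b b], [T → e b . X], [X → . P id], [X → . e] }  — shift
  I5: { [X → P . id] }  — shift
  I6: { [T → e b X .] }  — reduce
  I7: { [P → a .] }  — reduce
  I8: { [E → . X], [P → . a], [P → . e E], [P → . id b b], [P → e . E], [X → . P id], [X → . e], [X → e .] }  — shift, reduce
  I9: { [P → id . b b] }  — shift
  I10: { [P → id b . b] }  — shift
  I11: { [P → id b b .] }  — reduce
  I12: { [P → e E .] }  — reduce
  I13: { [E → X .] }  — reduce
  I14: { [X → P id .] }  — reduce
  I15: { [T → ) E . a] }  — shift
  I16: { [T → ) E a .] }  — reduce

No state contains more than one complete item.

Answer: No reduce-reduce conflicts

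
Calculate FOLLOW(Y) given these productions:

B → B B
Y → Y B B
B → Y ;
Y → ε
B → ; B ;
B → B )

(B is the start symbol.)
To compute FOLLOW(Y), find every occurrence of Y on a right-hand side N → α Y β: add FIRST(β) \ {ε}, and if β is empty or nullable also add FOLLOW(N). Iterate to a fixed point.

In Y → Y B B: Y is followed by B B, add FIRST(B B) \ {ε} = { ';' }
In B → Y ;: Y is followed by ';', add FIRST(';') \ {ε} = { ';' }

Taking the union: FOLLOW(Y) = { ';' }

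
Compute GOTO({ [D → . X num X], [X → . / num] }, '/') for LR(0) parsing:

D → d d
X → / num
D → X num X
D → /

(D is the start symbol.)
{ [X → / . num] }

GOTO(I, '/') = CLOSURE({ [A → αX.β] : [A → α.Xβ] ∈ I, X = '/' })

Items with dot before '/', with the dot advanced:
  [X → . / num] → [X → / . num]
Closure adds nothing (no advanced item has the dot before a non-terminal).

GOTO = { [X → / . num] }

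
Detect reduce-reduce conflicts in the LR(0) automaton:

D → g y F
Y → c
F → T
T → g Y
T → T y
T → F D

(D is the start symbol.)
A reduce-reduce conflict occurs when an LR(0) state has two complete items [A → α .] and [B → β .] — both call for a reduction, and with no lookahead the parser cannot choose between them.

Augment with D' → D and build the canonical LR(0) collection (I0 = CLOSURE({[D' → . D]}), then GOTO on every symbol after a dot until no new states appear). It has 11 states:
  I0: { [D → . g y F], [D' → . D] }  — shift
  I1: { [D' → D .] }  — accept
  I2: { [D → g . y F] }  — shift
  I3: { [D → g y . F], [F → . T], [T → . F D], [T → . T y], [T → . g Y] }  — shift
  I4: { [D → . g y F], [D → g y F .], [T → F . D] }  — shift, reduce
  I5: { [F → T .], [T → T . y] }  — shift, reduce
  I6: { [T → g . Y], [Y → . c] }  — shift
  I7: { [T → g Y .] }  — reduce
  I8: { [Y → c .] }  — reduce
  I9: { [T → T y .] }  — reduce
  I10: { [T → F D .] }  — reduce

No state contains more than one complete item.

Answer: No reduce-reduce conflicts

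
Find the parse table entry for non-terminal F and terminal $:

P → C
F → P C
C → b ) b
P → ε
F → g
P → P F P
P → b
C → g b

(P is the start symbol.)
Empty (error entry)

To find M[F, $], we find productions for F where $ is in the predict set (PREDICT(N → α) = (FIRST(α) \ {ε}) ∪ (FOLLOW(N) if α ⇒* ε)).

Relevant sets:
  FIRST(P) = { 'b', 'g', ε }
  FIRST(C) = { 'b', 'g' }

F → P C: PREDICT = { 'b', 'g' }
F → g: PREDICT = { 'g' }

M[F, $] is empty (no production applies)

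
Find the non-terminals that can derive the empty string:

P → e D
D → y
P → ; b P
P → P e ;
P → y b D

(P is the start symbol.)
A non-terminal is nullable if it can derive ε (the empty string): either it has an ε-production, or it has a production whose right-hand side consists entirely of nullable non-terminals.

There are no ε-productions, so no non-terminal can derive ε.
No non-terminals are nullable.

Answer: None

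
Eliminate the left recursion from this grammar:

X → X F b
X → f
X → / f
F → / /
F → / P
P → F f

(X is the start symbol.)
X is directly left-recursive. The standard transformation for
  A → A α₁ | ... | A α_m | β₁ | ... | β_n
is
  A  → β₁ A' | ... | β_n A'
  A' → α₁ A' | ... | α_m A' | ε

X → f becomes X → f X'
X → / f becomes X → / f X'
X → X F b becomes X' → F b X'
Add X' → ε

Productions for other non-terminals are unchanged:
  F → / /
  F → / P
  P → F f

Resulting grammar:
X → f X'
X → / f X'
X' → F b X'
X' → ε
F → / /
F → / P
P → F f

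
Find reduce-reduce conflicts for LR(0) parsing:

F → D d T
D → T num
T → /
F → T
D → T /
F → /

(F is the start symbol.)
Yes — I1: [F → / .] vs [T → / .]

A reduce-reduce conflict occurs when an LR(0) state has two complete items [A → α .] and [B → β .] — both call for a reduction, and with no lookahead the parser cannot choose between them.

Augment with F' → F and build the canonical LR(0) collection (I0 = CLOSURE({[F' → . F]}), then GOTO on every symbol after a dot until no new states appear). It has 10 states:
  I0: { [D → . T /], [D → . T num], [F → . /], [F → . D d T], [F → . T], [F' → . F], [T → . /] }  — shift
  I1: { [F → / .], [T → / .] }  — 2 reduces
  I2: { [F → D . d T] }  — shift
  I3: { [F' → F .] }  — accept
  I4: { [D → T . /], [D → T . num], [F → T .] }  — shift, reduce
  I5: { [D → T / .] }  — reduce
  I6: { [D → T num .] }  — reduce
  I7: { [F → D d . T], [T → . /] }  — shift
  I8: { [T → / .] }  — reduce
  I9: { [F → D d T .] }  — reduce

I1 contains complete items [F → / .], [T → / .] — reduce-reduce conflict.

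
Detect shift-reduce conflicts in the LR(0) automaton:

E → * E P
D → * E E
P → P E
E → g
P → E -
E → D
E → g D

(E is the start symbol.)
A shift-reduce conflict occurs when an LR(0) state has both:
  - a complete (reduce) item [A → α .] (dot at the end), and
  - a shift item [B → β . c γ] (dot before a terminal).

Augment with E' → E and build the canonical LR(0) collection (I0 = CLOSURE({[E' → . E]}), then GOTO on every symbol after a dot until no new states appear). It has 14 states:
  I0: { [D → . * E E], [E → . * E P], [E → . D], [E → . g D], [E → . g], [E' → . E] }  — shift
  I1: { [D → * . E E], [D → . * E E], [E → * . E P], [E → . * E P], [E → . D], [E → . g D], [E → . g] }  — shift
  I2: { [E → D .] }  — reduce
  I3: { [E' → E .] }  — accept
  I4: { [D → . * E E], [E → g . D], [E → g .] }  — shift, reduce
  I5: { [D → * . E E], [D → . * E E], [E → . * E P], [E → . D], [E → . g D], [E → . g] }  — shift
  I6: { [E → g D .] }  — reduce
  I7: { [D → * E . E], [D → . * E E], [E → . * E P], [E → . D], [E → . g D], [E → . g] }  — shift
  I8: { [D → * E E .] }  — reduce
  I9: { [D → * E . E], [D → . * E E], [E → * E . P], [E → . * E P], [E → . D], [E → . g D], [E → . g], [P → . E -], [P → . P E] }  — shift
  I10: { [D → * E E .], [P → E . -] }  — shift, reduce
  I11: { [D → . * E E], [E → * E P .], [E → . * E P], [E → . D], [E → . g D], [E → . g], [P → P . E] }  — shift, reduce
  I12: { [P → P E .] }  — reduce
  I13: { [P → E - .] }  — reduce

I4 contains reduce item [E → g .] and shift item [D → . * E E] — shift-reduce conflict.
I10 contains reduce item [D → * E E .] and shift item [P → E . -] — shift-reduce conflict.
I11 contains reduce item [E → * E P .] and shift items [D → . * E E], [E → . * E P], [E → . g], [E → . g D] — shift-reduce conflict.

Answer: Yes — I4: [E → g .] vs [D → . * E E]; I10: [D → * E E .] vs [P → E . -]; I11: [E → * E P .] vs [D → . * E E]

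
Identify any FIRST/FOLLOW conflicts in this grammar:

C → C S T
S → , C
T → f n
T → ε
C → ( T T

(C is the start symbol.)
Nullable non-terminals: T.

T: nullable alternative(s) T → ε; FOLLOW(T) = { $, ',', 'f' }
  T → f n: FIRST \ {ε} = { 'f' } — overlaps FOLLOW(T) on { 'f' }: CONFLICT
  T → ε: FIRST \ {ε} = { } — this is the only nullable alternative, skip

C, S have no nullable alternative, so no FIRST/FOLLOW check is needed there.

So the grammar has 1 FIRST/FOLLOW conflict (marked CONFLICT above).

Answer: Yes. T → f n with FOLLOW(T) on { 'f' }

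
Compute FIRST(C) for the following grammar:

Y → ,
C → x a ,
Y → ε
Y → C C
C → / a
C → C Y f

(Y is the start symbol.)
{ '/', 'x' }

From C → x a ,:
  - x is a terminal: add 'x' and stop
From C → / a:
  - '/' is a terminal: add '/' and stop
From C → C Y f:
  - C is the symbol being defined: contributes nothing new
    C is not nullable, so stop

Collecting: FIRST(C) = { '/', 'x' }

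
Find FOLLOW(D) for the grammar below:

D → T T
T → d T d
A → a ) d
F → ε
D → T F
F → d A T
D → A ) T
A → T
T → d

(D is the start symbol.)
{ $ }

D is the start symbol, so $ ∈ FOLLOW(D).
D does not occur on any right-hand side.

Taking the union: FOLLOW(D) = { $ }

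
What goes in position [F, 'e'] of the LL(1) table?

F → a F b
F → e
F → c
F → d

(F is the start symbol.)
F → e

To find M[F, 'e'], we find productions for F where 'e' is in the predict set (PREDICT(N → α) = (FIRST(α) \ {ε}) ∪ (FOLLOW(N) if α ⇒* ε)).

F → a F b: PREDICT = { 'a' }
F → e: PREDICT = { 'e' }
  'e' is in predict set, so this production goes in M[F, 'e']
F → c: PREDICT = { 'c' }
F → d: PREDICT = { 'd' }

M[F, 'e'] = F → e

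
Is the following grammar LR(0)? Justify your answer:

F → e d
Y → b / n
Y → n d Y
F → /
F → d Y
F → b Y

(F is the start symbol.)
Augment with F' → F and build the canonical LR(0) collection (I0 = CLOSURE({[F' → . F]}), then GOTO on every symbol after a dot until no new states appear). It has 15 states:
  I0: { [F → . /], [F → . b Y], [F → . d Y], [F → . e d], [F' → . F] }  — shift
  I1: { [F → / .] }  — reduce
  I2: { [F' → F .] }  — accept
  I3: { [F → b . Y], [Y → . b / n], [Y → . n d Y] }  — shift
  I4: { [F → d . Y], [Y → . b / n], [Y → . n d Y] }  — shift
  I5: { [F → e . d] }  — shift
  I6: { [F → e d .] }  — reduce
  I7: { [F → d Y .] }  — reduce
  I8: { [Y → b . / n] }  — shift
  I9: { [Y → n . d Y] }  — shift
  I10: { [Y → . b / n], [Y → . n d Y], [Y → n d . Y] }  — shift
  I11: { [Y → n d Y .] }  — reduce
  I12: { [Y → b / . n] }  — shift
  I13: { [Y → b / n .] }  — reduce
  I14: { [F → b Y .] }  — reduce

Every state is either a pure shift/goto state or contains exactly one complete item and nothing to shift — no conflicts. The grammar is LR(0).

Answer: Yes, the grammar is LR(0)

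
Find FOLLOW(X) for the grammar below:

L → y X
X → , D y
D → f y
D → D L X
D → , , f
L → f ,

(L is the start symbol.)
{ $, ',', 'f', 'y' }

To compute FOLLOW(X), find every occurrence of X on a right-hand side N → α X β: add FIRST(β) \ {ε}, and if β is empty or nullable also add FOLLOW(N). Iterate to a fixed point.

In L → y X: X is at the end, add FOLLOW(L)
In D → D L X: X is at the end, add FOLLOW(D)

The FOLLOW sets referred to above (computed the same way, to a fixed point):
  FOLLOW(L) = { $, ',' }
  FOLLOW(D) = { 'f', 'y' }

Taking the union: FOLLOW(X) = { $, ',', 'f', 'y' }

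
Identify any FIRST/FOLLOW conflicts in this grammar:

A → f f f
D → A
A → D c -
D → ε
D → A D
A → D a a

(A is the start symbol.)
A FIRST/FOLLOW conflict occurs when a non-terminal N has a nullable alternative N → β (β ⇒* ε) and another alternative N → α with FIRST(α) ∩ FOLLOW(N) ≠ ∅: on such a lookahead the parser cannot decide between expanding α and letting N vanish via β.

Nullable non-terminals: D.
FIRST sets used below: FIRST(A) = { 'a', 'c', 'f' }

D: nullable alternative(s) D → ε; FOLLOW(D) = { 'a', 'c' }
  D → A: FIRST \ {ε} = { 'a', 'c', 'f' } — overlaps FOLLOW(D) on { 'a', 'c' }: CONFLICT
  D → ε: FIRST \ {ε} = { } — this is the only nullable alternative, skip
  D → A D: FIRST \ {ε} = { 'a', 'c', 'f' } — overlaps FOLLOW(D) on { 'a', 'c' }: CONFLICT

A has no nullable alternative, so no FIRST/FOLLOW check is needed there.

So the grammar has 2 FIRST/FOLLOW conflicts (marked CONFLICT above).

Answer: Yes. D → A with FOLLOW(D) on { 'a', 'c' }; D → A D with FOLLOW(D) on { 'a', 'c' }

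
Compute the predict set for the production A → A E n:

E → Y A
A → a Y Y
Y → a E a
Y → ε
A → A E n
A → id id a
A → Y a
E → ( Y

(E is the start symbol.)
PREDICT(A → A E n) = (FIRST(RHS) \ {ε}) ∪ (FOLLOW(A) if ε ∈ FIRST(RHS), i.e. RHS ⇒* ε)
FIRST(A) = { 'a', 'id' }
FIRST(A E n) = { 'a', 'id' }
ε ∉ FIRST(A E n), so FOLLOW(A) is not added.
PREDICT(A → A E n) = { 'a', 'id' }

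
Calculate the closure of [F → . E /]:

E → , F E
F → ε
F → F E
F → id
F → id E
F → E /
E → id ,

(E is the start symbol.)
{ [E → . , F E], [E → . id ,], [F → . E /] }

Start with: [F → . E /]
  [F → . E /] has the dot before E: add [E → . , F E], [E → . id ,]
No further items can be added.

CLOSURE = { [E → . , F E], [E → . id ,], [F → . E /] }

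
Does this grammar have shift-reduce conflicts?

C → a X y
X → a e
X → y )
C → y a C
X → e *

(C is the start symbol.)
A shift-reduce conflict occurs when an LR(0) state has both:
  - a complete (reduce) item [A → α .] (dot at the end), and
  - a shift item [B → β . c γ] (dot before a terminal).

Augment with C' → C and build the canonical LR(0) collection (I0 = CLOSURE({[C' → . C]}), then GOTO on every symbol after a dot until no new states appear). It has 14 states:
  I0: { [C → . a X y], [C → . y a C], [C' → . C] }  — shift
  I1: { [C' → C .] }  — accept
  I2: { [C → a . X y], [X → . a e], [X → . e *], [X → . y )] }  — shift
  I3: { [C → y . a C] }  — shift
  I4: { [C → . a X y], [C → . y a C], [C → y a . C] }  — shift
  I5: { [C → y a C .] }  — reduce
  I6: { [C → a X . y] }  — shift
  I7: { [X → a . e] }  — shift
  I8: { [X → e . *] }  — shift
  I9: { [X → y . )] }  — shift
  I10: { [X → y ) .] }  — reduce
  I11: { [X → e * .] }  — reduce
  I12: { [X → a e .] }  — reduce
  I13: { [C → a X y .] }  — reduce

No state contains both a complete item and a shift item.

Answer: No shift-reduce conflicts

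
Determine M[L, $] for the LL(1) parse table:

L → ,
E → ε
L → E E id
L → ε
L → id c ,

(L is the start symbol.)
To find M[L, $], we find productions for L where $ is in the predict set (PREDICT(N → α) = (FIRST(α) \ {ε}) ∪ (FOLLOW(N) if α ⇒* ε)).

Relevant sets:
  FIRST(E) = { ε }
  FOLLOW(L) = { $ }

L → ,: PREDICT = { ',' }
L → E E id: PREDICT = { 'id' }
L → ε: PREDICT = { $ }
  $ is in predict set, so this production goes in M[L, $]
L → id c ,: PREDICT = { 'id' }

M[L, $] = L → ε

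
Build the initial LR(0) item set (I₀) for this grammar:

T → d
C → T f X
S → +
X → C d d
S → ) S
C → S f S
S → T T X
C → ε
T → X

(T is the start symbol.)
First, augment the grammar with T' → T
I₀ = CLOSURE({ [T' → . T] }):
  [T' → . T] has the dot before T: add [T → . d], [T → . X]
  [T → . X] has the dot before X: add [X → . C d d]
  [X → . C d d] has the dot before C: add [C → . T f X], [C → . S f S], [C → .]
  [C → . S f S] has the dot before S: add [S → . +], [S → . ) S], [S → . T T X]
No further items can be added.

I₀ = { [C → . S f S], [C → . T f X], [C → .], [S → . ) S], [S → . +], [S → . T T X], [T → . X], [T → . d], [T' → . T], [X → . C d d] }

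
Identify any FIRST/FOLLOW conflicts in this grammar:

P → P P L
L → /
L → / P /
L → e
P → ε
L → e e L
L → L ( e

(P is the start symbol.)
Nullable non-terminals: P.
FIRST sets used below: FIRST(P) = { '/', 'e', ε }, FIRST(L) = { '/', 'e' }

P: nullable alternative(s) P → ε; FOLLOW(P) = { $, '/', 'e' }
  P → P P L: FIRST \ {ε} = { '/', 'e' } — overlaps FOLLOW(P) on { '/', 'e' }: CONFLICT
  P → ε: FIRST \ {ε} = { } — this is the only nullable alternative, skip

L has no nullable alternative, so no FIRST/FOLLOW check is needed there.

So the grammar has 1 FIRST/FOLLOW conflict (marked CONFLICT above).

Answer: Yes. P → P P L with FOLLOW(P) on { '/', 'e' }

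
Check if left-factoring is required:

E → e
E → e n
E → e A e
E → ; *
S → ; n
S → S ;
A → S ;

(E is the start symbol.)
Left-factoring is needed when two productions for the same non-terminal
share a common prefix on the right-hand side.

Productions for E:
  E → e
  E → e n
  E → e A e
  E → ; *
Productions for S:
  S → ; n
  S → S ;

Found common prefix 'e' in productions for E

Answer: Yes, E has productions with common prefix 'e'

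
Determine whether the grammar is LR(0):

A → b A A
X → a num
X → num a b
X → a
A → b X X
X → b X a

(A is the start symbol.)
No. Shift-reduce conflict between [X → a .] and [X → a . num]

A grammar is LR(0) if no state in the canonical LR(0) collection has:
  - both a shift item (dot before a terminal) and a complete item (shift-reduce conflict), or
  - two or more complete items (reduce-reduce conflict; the accept item [A' → A .] counts as a complete item here).

Augment with A' → A and build the canonical LR(0) collection (I0 = CLOSURE({[A' → . A]}), then GOTO on every symbol after a dot until no new states appear). It has 18 states:
  I0: { [A → . b A A], [A → . b X X], [A' → . A] }  — shift
  I1: { [A' → A .] }  — accept
  I2: { [A → . b A A], [A → . b X X], [A → b . A A], [A → b . X X], [X → . a num], [X → . a], [X → . b X a], [X → . num a b] }  — shift
  I3: { [A → . b A A], [A → . b X X], [A → b A . A] }  — shift
  I4: { [A → b X . X], [X → . a num], [X → . a], [X → . b X a], [X → . num a b] }  — shift
  I5: { [X → a . num], [X → a .] }  — shift, reduce
  I6: { [A → . b A A], [A → . b X X], [A → b . A A], [A → b . X X], [X → . a num], [X → . a], [X → . b X a], [X → . num a b], [X → b . X a] }  — shift
  I7: { [X → num . a b] }  — shift
  I8: { [X → num a . b] }  — shift
  I9: { [X → num a b .] }  — reduce
  I10: { [A → b X . X], [X → . a num], [X → . a], [X → . b X a], [X → . num a b], [X → b X . a] }  — shift
  I11: { [A → b X X .] }  — reduce
  I12: { [X → a . num], [X → a .], [X → b X a .] }  — shift, 2 reduces
  I13: { [X → . a num], [X → . a], [X → . b X a], [X → . num a b], [X → b . X a] }  — shift
  I14: { [X → b X . a] }  — shift
  I15: { [X → b X a .] }  — reduce
  I16: { [X → a num .] }  — reduce
  I17: { [A → b A A .] }  — reduce

Conflict in state I5:
  Shift-reduce conflict between [X → a .] and [X → a . num]
So the grammar is NOT LR(0).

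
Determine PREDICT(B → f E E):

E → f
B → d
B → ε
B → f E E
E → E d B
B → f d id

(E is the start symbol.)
PREDICT(B → f E E) = (FIRST(RHS) \ {ε}) ∪ (FOLLOW(B) if ε ∈ FIRST(RHS), i.e. RHS ⇒* ε)
FIRST(f E E) = { 'f' }
ε ∉ FIRST(f E E), so FOLLOW(B) is not added.
PREDICT(B → f E E) = { 'f' }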